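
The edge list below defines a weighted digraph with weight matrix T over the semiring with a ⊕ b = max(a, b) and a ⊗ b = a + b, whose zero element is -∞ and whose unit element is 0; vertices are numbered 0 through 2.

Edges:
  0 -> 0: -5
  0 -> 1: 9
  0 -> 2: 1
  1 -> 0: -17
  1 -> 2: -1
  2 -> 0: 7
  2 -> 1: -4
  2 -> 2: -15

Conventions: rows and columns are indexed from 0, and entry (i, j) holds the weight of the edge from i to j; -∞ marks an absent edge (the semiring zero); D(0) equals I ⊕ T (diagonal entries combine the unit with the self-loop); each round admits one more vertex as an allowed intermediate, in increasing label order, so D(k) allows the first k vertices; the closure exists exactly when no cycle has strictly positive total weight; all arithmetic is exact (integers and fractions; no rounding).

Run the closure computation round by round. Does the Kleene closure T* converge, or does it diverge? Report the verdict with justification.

D(0):
  [0, 9, 1]
  [-17, 0, -1]
  [7, -4, 0]
Detection: at round 1, diagonal entry (2, 2) turns strictly positive.
Key observation: the cycle 2->0->2 has total weight 7 + 1, which is strictly positive.
Answer: DIVERGES — positive cycle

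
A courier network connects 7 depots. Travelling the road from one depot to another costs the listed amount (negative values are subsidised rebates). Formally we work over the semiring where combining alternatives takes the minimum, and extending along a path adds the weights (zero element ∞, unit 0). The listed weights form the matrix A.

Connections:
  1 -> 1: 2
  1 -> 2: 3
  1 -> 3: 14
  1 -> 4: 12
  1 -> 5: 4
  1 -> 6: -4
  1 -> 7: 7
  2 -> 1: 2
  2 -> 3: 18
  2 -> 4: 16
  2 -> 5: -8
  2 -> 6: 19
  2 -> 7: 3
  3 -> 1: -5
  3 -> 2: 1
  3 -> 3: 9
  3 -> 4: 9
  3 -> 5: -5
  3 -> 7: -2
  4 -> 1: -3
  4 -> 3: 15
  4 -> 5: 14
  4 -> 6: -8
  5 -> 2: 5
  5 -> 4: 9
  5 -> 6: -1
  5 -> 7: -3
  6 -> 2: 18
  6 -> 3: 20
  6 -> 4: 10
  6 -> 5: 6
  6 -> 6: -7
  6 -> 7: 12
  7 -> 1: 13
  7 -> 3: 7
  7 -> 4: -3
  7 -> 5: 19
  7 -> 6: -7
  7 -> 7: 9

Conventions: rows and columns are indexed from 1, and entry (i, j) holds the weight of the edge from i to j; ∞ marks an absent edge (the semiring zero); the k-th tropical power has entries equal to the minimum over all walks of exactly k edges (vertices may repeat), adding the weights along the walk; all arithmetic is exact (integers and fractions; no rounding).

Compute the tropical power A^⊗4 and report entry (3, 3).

A^⊗2:
  [4, 5, 14, 4, -5, -11, 1]
  [4, -3, 10, 0, 6, -9, -11]
  [-3, -2, 5, -5, -7, -9, -8]
  [-1, 0, 11, 2, -2, -15, 4]
  [6, 17, 4, -6, -3, -10, 6]
  [7, 11, 13, 3, -1, -14, 3]
  [-6, 8, 12, 3, -1, -14, 5]
A^⊗3:
  [1, 0, 8, -2, -5, -18, -8]
  [-3, 7, -4, -14, -11, -18, -2]
  [-8, -2, -1, -11, -10, -16, -10]
  [-1, 2, 5, -5, -9, -22, -5]
  [-9, 2, 9, 0, -4, -17, -6]
  [0, 4, 6, -4, -8, -21, -4]
  [-4, -3, 6, -4, -8, -21, -4]
A^⊗4:
  [-5, 0, -1, -11, -12, -25, -8]
  [-17, -6, 1, -8, -12, -25, -14]
  [-14, -5, -3, -13, -10, -23, -13]
  [-8, -4, -2, -12, -16, -29, -12]
  [-7, -6, 1, -9, -11, -24, -7]
  [-7, -3, -1, -11, -15, -28, -11]
  [-7, -3, -1, -11, -15, -28, -11]
Key observation: the optimum is the walk 3->2->5->7->3, with weight 1 + (-8) + (-3) + 7 = -3.
Optimal value attained by: walk 3->2->5->7->3.
Answer: (A^⊗4)[3][3] = -3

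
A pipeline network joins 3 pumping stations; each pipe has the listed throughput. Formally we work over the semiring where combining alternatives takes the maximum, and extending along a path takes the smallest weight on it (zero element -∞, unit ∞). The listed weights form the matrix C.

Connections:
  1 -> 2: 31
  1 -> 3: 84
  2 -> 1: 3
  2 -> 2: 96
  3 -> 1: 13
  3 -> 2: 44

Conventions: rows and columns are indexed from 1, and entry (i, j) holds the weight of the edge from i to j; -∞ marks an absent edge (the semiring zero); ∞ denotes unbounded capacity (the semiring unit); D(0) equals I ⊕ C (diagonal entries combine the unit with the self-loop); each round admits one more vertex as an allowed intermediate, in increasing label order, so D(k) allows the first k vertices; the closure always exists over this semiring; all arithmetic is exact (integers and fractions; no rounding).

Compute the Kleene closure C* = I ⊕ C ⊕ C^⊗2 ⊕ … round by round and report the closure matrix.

D(0):
  [∞, 31, 84]
  [3, ∞, -∞]
  [13, 44, ∞]
D(1):
  [∞, 31, 84]
  [3, ∞, 3]
  [13, 44, ∞]
D(2):
  [∞, 31, 84]
  [3, ∞, 3]
  [13, 44, ∞]
D(3):
  [∞, 44, 84]
  [3, ∞, 3]
  [13, 44, ∞]
Answer: C* = [[∞, 44, 84], [3, ∞, 3], [13, 44, ∞]]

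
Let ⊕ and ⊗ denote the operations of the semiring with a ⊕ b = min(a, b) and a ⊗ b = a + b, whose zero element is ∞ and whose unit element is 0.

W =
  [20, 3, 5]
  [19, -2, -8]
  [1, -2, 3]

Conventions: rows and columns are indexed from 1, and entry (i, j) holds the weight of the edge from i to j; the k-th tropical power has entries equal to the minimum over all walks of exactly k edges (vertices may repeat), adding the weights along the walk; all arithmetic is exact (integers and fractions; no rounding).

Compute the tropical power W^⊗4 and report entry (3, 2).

W^⊗2:
  [6, 1, -5]
  [-7, -10, -10]
  [4, -4, -10]
W^⊗3:
  [-4, -7, -7]
  [-9, -12, -18]
  [-9, -12, -12]
W^⊗4:
  [-6, -9, -15]
  [-17, -20, -20]
  [-11, -14, -20]
Key observation: the optimum is the walk 3->2->2->3->2, with weight (-2) + (-2) + (-8) + (-2) = -14.
Optimal value attained by: walk 3->2->2->3->2.
Answer: (W^⊗4)[3][2] = -14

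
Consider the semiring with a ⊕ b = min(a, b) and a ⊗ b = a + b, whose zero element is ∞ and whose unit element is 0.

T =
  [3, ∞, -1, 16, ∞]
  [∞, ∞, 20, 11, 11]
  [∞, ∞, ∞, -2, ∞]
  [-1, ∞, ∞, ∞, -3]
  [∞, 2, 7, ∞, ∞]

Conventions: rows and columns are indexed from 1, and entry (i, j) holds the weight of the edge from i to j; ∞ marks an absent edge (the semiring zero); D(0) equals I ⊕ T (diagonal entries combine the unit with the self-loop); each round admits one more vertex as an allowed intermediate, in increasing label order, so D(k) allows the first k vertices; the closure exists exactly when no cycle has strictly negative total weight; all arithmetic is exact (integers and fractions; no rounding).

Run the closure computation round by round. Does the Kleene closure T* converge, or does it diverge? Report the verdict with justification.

D(0):
  [0, ∞, -1, 16, ∞]
  [∞, 0, 20, 11, 11]
  [∞, ∞, 0, -2, ∞]
  [-1, ∞, ∞, 0, -3]
  [∞, 2, 7, ∞, 0]
D(1):
  [0, ∞, -1, 16, ∞]
  [∞, 0, 20, 11, 11]
  [∞, ∞, 0, -2, ∞]
  [-1, ∞, -2, 0, -3]
  [∞, 2, 7, ∞, 0]
D(2):
  [0, ∞, -1, 16, ∞]
  [∞, 0, 20, 11, 11]
  [∞, ∞, 0, -2, ∞]
  [-1, ∞, -2, 0, -3]
  [∞, 2, 7, 13, 0]
Detection: at round 3, diagonal entry (4, 4) turns strictly negative.
Key observation: the cycle 4->1->3->4 has total weight (-1) + (-1) + (-2), which is strictly negative.
Answer: DIVERGES — negative cycle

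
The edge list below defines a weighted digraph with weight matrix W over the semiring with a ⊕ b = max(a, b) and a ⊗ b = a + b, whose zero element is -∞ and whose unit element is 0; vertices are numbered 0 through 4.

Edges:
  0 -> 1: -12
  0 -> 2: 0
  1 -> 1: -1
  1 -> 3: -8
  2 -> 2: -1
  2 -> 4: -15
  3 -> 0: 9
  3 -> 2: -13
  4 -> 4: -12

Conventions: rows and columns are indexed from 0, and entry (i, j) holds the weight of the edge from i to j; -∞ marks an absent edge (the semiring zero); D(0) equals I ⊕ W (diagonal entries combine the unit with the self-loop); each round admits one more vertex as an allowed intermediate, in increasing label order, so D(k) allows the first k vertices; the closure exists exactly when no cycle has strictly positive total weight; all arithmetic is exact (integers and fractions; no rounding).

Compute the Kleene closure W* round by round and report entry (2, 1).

D(0):
  [0, -12, 0, -∞, -∞]
  [-∞, 0, -∞, -8, -∞]
  [-∞, -∞, 0, -∞, -15]
  [9, -∞, -13, 0, -∞]
  [-∞, -∞, -∞, -∞, 0]
D(1):
  [0, -12, 0, -∞, -∞]
  [-∞, 0, -∞, -8, -∞]
  [-∞, -∞, 0, -∞, -15]
  [9, -3, 9, 0, -∞]
  [-∞, -∞, -∞, -∞, 0]
D(2):
  [0, -12, 0, -20, -∞]
  [-∞, 0, -∞, -8, -∞]
  [-∞, -∞, 0, -∞, -15]
  [9, -3, 9, 0, -∞]
  [-∞, -∞, -∞, -∞, 0]
D(3):
  [0, -12, 0, -20, -15]
  [-∞, 0, -∞, -8, -∞]
  [-∞, -∞, 0, -∞, -15]
  [9, -3, 9, 0, -6]
  [-∞, -∞, -∞, -∞, 0]
D(4):
  [0, -12, 0, -20, -15]
  [1, 0, 1, -8, -14]
  [-∞, -∞, 0, -∞, -15]
  [9, -3, 9, 0, -6]
  [-∞, -∞, -∞, -∞, 0]
D(5):
  [0, -12, 0, -20, -15]
  [1, 0, 1, -8, -14]
  [-∞, -∞, 0, -∞, -15]
  [9, -3, 9, 0, -6]
  [-∞, -∞, -∞, -∞, 0]
Answer: W*[2][1] = -∞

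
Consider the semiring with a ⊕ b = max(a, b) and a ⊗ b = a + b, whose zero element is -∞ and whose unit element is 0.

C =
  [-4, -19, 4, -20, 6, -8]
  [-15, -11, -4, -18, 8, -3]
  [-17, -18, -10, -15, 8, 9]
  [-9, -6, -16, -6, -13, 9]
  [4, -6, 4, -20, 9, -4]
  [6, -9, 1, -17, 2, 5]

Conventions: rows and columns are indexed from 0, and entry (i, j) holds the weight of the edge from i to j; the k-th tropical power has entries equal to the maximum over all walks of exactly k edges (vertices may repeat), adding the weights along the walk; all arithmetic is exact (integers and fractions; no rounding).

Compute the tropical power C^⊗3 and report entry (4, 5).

C^⊗2:
  [10, 0, 10, -11, 15, 13]
  [12, 2, 12, -12, 17, 5]
  [15, 2, 12, -8, 17, 14]
  [15, 0, 10, -8, 11, 14]
  [13, 3, 13, -11, 18, 13]
  [11, -4, 10, -12, 12, 10]
C^⊗3:
  [19, 9, 19, -4, 24, 19]
  [21, 11, 21, -3, 26, 21]
  [21, 11, 21, -3, 26, 21]
  [20, 5, 19, -3, 21, 19]
  [22, 12, 22, -2, 27, 22]
  [16, 6, 16, -5, 21, 19]
Key observation: the optimum is the walk 4->4->2->5, with weight 9 + 4 + 9 = 22.
Optimal value attained by: walk 4->4->2->5.
Answer: (C^⊗3)[4][5] = 22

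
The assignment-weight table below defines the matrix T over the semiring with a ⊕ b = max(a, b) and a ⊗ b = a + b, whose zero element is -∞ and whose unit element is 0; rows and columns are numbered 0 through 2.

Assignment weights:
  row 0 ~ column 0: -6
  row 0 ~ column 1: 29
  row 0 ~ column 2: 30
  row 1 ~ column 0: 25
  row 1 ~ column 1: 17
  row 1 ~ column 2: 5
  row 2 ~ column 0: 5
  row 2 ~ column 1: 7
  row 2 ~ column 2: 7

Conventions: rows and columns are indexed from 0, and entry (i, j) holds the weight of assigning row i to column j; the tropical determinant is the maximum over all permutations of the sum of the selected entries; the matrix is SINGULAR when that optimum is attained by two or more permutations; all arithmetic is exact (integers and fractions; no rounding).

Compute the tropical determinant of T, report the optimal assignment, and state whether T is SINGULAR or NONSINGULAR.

σ = (0, 1, 2): (-6) + 17 + 7 = 18
σ = (0, 2, 1): (-6) + 5 + 7 = 6
σ = (1, 0, 2): 29 + 25 + 7 = 61
σ = (1, 2, 0): 29 + 5 + 5 = 39
σ = (2, 0, 1): 30 + 25 + 7 = 62
σ = (2, 1, 0): 30 + 17 + 5 = 52
Optimal value attained by: σ = (2, 0, 1).
Answer: det⊕(T) = 62; verdict: NONSINGULAR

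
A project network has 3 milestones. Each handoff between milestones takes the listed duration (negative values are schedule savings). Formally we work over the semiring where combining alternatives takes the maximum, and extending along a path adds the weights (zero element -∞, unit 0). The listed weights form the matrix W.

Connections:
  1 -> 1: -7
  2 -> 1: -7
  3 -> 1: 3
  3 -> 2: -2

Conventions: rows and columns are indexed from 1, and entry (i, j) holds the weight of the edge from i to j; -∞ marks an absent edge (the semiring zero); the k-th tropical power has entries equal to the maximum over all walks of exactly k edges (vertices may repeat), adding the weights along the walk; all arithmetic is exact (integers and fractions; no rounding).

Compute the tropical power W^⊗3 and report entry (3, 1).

W^⊗2:
  [-14, -∞, -∞]
  [-14, -∞, -∞]
  [-4, -∞, -∞]
W^⊗3:
  [-21, -∞, -∞]
  [-21, -∞, -∞]
  [-11, -∞, -∞]
Key observation: the optimum is the walk 3->1->1->1, with weight 3 + (-7) + (-7) = -11.
Optimal value attained by: walk 3->1->1->1.
Answer: (W^⊗3)[3][1] = -11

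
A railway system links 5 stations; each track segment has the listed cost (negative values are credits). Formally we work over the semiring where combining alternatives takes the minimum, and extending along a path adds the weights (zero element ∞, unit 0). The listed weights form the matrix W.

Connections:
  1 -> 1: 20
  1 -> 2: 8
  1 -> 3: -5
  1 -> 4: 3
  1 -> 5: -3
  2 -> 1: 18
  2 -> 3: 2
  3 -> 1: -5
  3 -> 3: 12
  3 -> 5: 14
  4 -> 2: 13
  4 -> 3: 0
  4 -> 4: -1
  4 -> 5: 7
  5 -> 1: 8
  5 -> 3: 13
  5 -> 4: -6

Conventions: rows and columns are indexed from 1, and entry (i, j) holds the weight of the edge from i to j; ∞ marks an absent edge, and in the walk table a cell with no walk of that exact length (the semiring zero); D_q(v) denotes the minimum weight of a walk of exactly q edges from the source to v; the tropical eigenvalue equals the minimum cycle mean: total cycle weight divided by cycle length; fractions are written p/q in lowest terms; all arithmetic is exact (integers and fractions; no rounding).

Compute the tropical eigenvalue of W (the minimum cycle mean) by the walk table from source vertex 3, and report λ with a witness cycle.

q=0: [∞, ∞, 0, ∞, ∞]
q=1: [-5, ∞, 12, ∞, 14]
q=2: [7, 3, -10, -2, -8]
q=3: [-15, 11, -2, -14, 4]
q=4: [-7, -7, -20, -15, -18]
q=5: [-25, -2, -15, -24, -10]
Optimal cycle mean attained by: cycle 1->3->1, total (-5) + (-5), length 2.
Answer: λ = -5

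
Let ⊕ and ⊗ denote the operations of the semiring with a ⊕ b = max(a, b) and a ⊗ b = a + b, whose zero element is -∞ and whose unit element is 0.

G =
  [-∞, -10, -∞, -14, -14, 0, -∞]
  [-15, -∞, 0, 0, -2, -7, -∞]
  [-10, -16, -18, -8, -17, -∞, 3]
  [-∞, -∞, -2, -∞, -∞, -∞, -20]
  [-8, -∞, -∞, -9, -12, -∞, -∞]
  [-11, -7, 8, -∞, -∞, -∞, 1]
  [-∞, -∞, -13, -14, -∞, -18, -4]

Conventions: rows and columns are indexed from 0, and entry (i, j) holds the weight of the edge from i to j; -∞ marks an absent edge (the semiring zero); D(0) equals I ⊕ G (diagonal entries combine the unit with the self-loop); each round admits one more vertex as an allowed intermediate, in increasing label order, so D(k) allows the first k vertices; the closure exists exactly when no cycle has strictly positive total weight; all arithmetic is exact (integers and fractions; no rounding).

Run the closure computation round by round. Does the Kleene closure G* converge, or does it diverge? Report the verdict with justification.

D(0):
  [0, -10, -∞, -14, -14, 0, -∞]
  [-15, 0, 0, 0, -2, -7, -∞]
  [-10, -16, 0, -8, -17, -∞, 3]
  [-∞, -∞, -2, 0, -∞, -∞, -20]
  [-8, -∞, -∞, -9, 0, -∞, -∞]
  [-11, -7, 8, -∞, -∞, 0, 1]
  [-∞, -∞, -13, -14, -∞, -18, 0]
D(1):
  [0, -10, -∞, -14, -14, 0, -∞]
  [-15, 0, 0, 0, -2, -7, -∞]
  [-10, -16, 0, -8, -17, -10, 3]
  [-∞, -∞, -2, 0, -∞, -∞, -20]
  [-8, -18, -∞, -9, 0, -8, -∞]
  [-11, -7, 8, -25, -25, 0, 1]
  [-∞, -∞, -13, -14, -∞, -18, 0]
D(2):
  [0, -10, -10, -10, -12, 0, -∞]
  [-15, 0, 0, 0, -2, -7, -∞]
  [-10, -16, 0, -8, -17, -10, 3]
  [-∞, -∞, -2, 0, -∞, -∞, -20]
  [-8, -18, -18, -9, 0, -8, -∞]
  [-11, -7, 8, -7, -9, 0, 1]
  [-∞, -∞, -13, -14, -∞, -18, 0]
D(3):
  [0, -10, -10, -10, -12, 0, -7]
  [-10, 0, 0, 0, -2, -7, 3]
  [-10, -16, 0, -8, -17, -10, 3]
  [-12, -18, -2, 0, -19, -12, 1]
  [-8, -18, -18, -9, 0, -8, -15]
  [-2, -7, 8, 0, -9, 0, 11]
  [-23, -29, -13, -14, -30, -18, 0]
D(4):
  [0, -10, -10, -10, -12, 0, -7]
  [-10, 0, 0, 0, -2, -7, 3]
  [-10, -16, 0, -8, -17, -10, 3]
  [-12, -18, -2, 0, -19, -12, 1]
  [-8, -18, -11, -9, 0, -8, -8]
  [-2, -7, 8, 0, -9, 0, 11]
  [-23, -29, -13, -14, -30, -18, 0]
D(5):
  [0, -10, -10, -10, -12, 0, -7]
  [-10, 0, 0, 0, -2, -7, 3]
  [-10, -16, 0, -8, -17, -10, 3]
  [-12, -18, -2, 0, -19, -12, 1]
  [-8, -18, -11, -9, 0, -8, -8]
  [-2, -7, 8, 0, -9, 0, 11]
  [-23, -29, -13, -14, -30, -18, 0]
D(6):
  [0, -7, 8, 0, -9, 0, 11]
  [-9, 0, 1, 0, -2, -7, 4]
  [-10, -16, 0, -8, -17, -10, 3]
  [-12, -18, -2, 0, -19, -12, 1]
  [-8, -15, 0, -8, 0, -8, 3]
  [-2, -7, 8, 0, -9, 0, 11]
  [-20, -25, -10, -14, -27, -18, 0]
D(7):
  [0, -7, 8, 0, -9, 0, 11]
  [-9, 0, 1, 0, -2, -7, 4]
  [-10, -16, 0, -8, -17, -10, 3]
  [-12, -18, -2, 0, -19, -12, 1]
  [-8, -15, 0, -8, 0, -8, 3]
  [-2, -7, 8, 0, -9, 0, 11]
  [-20, -25, -10, -14, -27, -18, 0]
Key observation: every diagonal entry stays at the unit through all rounds, so no improving cycle exists.
Answer: CONVERGES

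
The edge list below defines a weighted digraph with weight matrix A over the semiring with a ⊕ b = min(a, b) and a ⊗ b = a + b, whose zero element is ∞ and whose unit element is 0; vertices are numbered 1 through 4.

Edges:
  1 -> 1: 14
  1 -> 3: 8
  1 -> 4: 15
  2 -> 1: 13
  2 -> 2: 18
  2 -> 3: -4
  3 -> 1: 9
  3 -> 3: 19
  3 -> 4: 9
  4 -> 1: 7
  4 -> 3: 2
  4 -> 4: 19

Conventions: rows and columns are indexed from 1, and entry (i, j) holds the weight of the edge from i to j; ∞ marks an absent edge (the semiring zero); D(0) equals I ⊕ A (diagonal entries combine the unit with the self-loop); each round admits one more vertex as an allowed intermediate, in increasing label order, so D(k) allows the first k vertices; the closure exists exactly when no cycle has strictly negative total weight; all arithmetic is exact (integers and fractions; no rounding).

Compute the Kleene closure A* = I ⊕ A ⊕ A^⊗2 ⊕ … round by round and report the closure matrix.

D(0):
  [0, ∞, 8, 15]
  [13, 0, -4, ∞]
  [9, ∞, 0, 9]
  [7, ∞, 2, 0]
D(1):
  [0, ∞, 8, 15]
  [13, 0, -4, 28]
  [9, ∞, 0, 9]
  [7, ∞, 2, 0]
D(2):
  [0, ∞, 8, 15]
  [13, 0, -4, 28]
  [9, ∞, 0, 9]
  [7, ∞, 2, 0]
D(3):
  [0, ∞, 8, 15]
  [5, 0, -4, 5]
  [9, ∞, 0, 9]
  [7, ∞, 2, 0]
D(4):
  [0, ∞, 8, 15]
  [5, 0, -4, 5]
  [9, ∞, 0, 9]
  [7, ∞, 2, 0]
Answer: A* = [[0, ∞, 8, 15], [5, 0, -4, 5], [9, ∞, 0, 9], [7, ∞, 2, 0]]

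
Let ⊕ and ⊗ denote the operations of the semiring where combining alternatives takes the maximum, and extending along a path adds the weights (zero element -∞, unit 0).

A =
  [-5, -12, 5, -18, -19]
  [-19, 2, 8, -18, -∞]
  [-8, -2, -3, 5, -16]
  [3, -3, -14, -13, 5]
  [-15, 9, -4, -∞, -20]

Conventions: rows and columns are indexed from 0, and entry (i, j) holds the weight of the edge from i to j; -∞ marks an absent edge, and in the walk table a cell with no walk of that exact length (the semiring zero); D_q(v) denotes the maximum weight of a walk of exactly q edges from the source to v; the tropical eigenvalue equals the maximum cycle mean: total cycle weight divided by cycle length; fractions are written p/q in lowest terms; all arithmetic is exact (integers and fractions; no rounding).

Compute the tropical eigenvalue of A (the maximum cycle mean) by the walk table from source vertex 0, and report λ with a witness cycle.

q=0: [0, -∞, -∞, -∞, -∞]
q=1: [-5, -12, 5, -18, -19]
q=2: [-3, 3, 2, 10, -11]
q=3: [13, 7, 11, 7, 15]
q=4: [10, 24, 18, 16, 12]
q=5: [19, 26, 32, 23, 21]
Optimal cycle mean attained by: cycle 1->2->3->4->1, total 8 + 5 + 5 + 9, length 4.
Answer: λ = 27/4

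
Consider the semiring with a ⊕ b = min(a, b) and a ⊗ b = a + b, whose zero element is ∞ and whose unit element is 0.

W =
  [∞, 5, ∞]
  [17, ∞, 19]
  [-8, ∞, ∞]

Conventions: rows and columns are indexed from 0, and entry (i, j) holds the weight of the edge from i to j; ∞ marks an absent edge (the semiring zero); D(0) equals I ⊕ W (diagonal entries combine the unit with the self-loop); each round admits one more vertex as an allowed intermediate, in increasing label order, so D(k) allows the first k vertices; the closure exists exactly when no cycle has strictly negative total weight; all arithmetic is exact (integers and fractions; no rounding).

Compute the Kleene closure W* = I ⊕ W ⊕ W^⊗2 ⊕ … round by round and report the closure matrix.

D(0):
  [0, 5, ∞]
  [17, 0, 19]
  [-8, ∞, 0]
D(1):
  [0, 5, ∞]
  [17, 0, 19]
  [-8, -3, 0]
D(2):
  [0, 5, 24]
  [17, 0, 19]
  [-8, -3, 0]
D(3):
  [0, 5, 24]
  [11, 0, 19]
  [-8, -3, 0]
Answer: W* = [[0, 5, 24], [11, 0, 19], [-8, -3, 0]]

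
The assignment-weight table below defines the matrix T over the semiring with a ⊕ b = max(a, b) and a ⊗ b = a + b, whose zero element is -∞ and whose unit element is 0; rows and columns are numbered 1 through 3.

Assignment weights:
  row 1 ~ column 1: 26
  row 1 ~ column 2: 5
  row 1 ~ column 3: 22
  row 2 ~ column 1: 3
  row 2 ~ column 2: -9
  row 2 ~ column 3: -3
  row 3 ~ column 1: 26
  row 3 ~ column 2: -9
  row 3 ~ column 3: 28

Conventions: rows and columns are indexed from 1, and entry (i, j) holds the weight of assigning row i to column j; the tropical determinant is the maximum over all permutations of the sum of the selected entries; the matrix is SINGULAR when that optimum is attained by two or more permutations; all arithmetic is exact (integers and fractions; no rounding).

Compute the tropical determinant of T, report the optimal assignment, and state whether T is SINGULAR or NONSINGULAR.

σ = (1, 2, 3): 26 + (-9) + 28 = 45
σ = (1, 3, 2): 26 + (-3) + (-9) = 14
σ = (2, 1, 3): 5 + 3 + 28 = 36
σ = (2, 3, 1): 5 + (-3) + 26 = 28
σ = (3, 1, 2): 22 + 3 + (-9) = 16
σ = (3, 2, 1): 22 + (-9) + 26 = 39
Optimal value attained by: σ = (1, 2, 3).
Answer: det⊕(T) = 45; verdict: NONSINGULAR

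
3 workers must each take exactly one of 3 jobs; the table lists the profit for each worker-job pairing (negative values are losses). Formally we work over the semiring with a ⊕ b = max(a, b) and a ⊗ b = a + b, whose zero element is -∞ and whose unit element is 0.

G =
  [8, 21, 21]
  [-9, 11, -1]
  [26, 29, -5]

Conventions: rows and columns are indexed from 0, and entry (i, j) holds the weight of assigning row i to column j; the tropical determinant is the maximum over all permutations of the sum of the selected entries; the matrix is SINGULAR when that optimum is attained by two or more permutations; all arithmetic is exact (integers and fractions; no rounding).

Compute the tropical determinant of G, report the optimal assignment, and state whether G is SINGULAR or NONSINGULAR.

σ = (0, 1, 2): 8 + 11 + (-5) = 14
σ = (0, 2, 1): 8 + (-1) + 29 = 36
σ = (1, 0, 2): 21 + (-9) + (-5) = 7
σ = (1, 2, 0): 21 + (-1) + 26 = 46
σ = (2, 0, 1): 21 + (-9) + 29 = 41
σ = (2, 1, 0): 21 + 11 + 26 = 58
Optimal value attained by: σ = (2, 1, 0).
Answer: det⊕(G) = 58; verdict: NONSINGULAR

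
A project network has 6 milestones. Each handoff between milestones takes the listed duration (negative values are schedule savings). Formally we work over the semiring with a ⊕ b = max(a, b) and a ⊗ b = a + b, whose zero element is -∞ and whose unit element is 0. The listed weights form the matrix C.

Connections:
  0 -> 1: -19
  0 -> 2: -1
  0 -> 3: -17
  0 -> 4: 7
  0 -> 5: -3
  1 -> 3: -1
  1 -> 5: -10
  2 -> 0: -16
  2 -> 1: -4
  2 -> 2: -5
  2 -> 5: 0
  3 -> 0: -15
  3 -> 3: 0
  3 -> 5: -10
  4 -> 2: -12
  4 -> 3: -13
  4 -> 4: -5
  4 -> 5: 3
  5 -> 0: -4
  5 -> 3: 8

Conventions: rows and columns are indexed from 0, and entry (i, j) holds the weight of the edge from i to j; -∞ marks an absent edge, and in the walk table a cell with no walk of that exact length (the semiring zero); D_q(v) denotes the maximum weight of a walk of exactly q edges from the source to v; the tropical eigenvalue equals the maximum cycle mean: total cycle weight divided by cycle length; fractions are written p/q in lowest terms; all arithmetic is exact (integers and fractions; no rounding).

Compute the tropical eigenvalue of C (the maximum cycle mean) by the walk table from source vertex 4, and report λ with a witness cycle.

q=0: [-∞, -∞, -∞, -∞, 0, -∞]
q=1: [-∞, -∞, -12, -13, -5, 3]
q=2: [-1, -16, -17, 11, -10, -2]
q=3: [-4, -20, -2, 11, 6, 1]
q=4: [-3, -6, -5, 11, 3, 9]
q=5: [5, -9, -4, 17, 4, 6]
q=6: [2, -8, 4, 17, 12, 7]
Optimal cycle mean attained by: cycle 0->4->5->0, total 7 + 3 + (-4), length 3.
Answer: λ = 2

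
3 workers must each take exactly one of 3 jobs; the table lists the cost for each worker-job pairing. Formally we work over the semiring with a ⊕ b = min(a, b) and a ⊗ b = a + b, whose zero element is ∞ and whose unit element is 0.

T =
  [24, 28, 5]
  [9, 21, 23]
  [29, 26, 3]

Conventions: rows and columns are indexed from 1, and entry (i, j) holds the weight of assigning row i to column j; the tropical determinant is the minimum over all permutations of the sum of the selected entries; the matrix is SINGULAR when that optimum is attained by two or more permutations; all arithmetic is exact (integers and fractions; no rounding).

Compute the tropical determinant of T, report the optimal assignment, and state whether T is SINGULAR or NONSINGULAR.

σ = (1, 2, 3): 24 + 21 + 3 = 48
σ = (1, 3, 2): 24 + 23 + 26 = 73
σ = (2, 1, 3): 28 + 9 + 3 = 40
σ = (2, 3, 1): 28 + 23 + 29 = 80
σ = (3, 1, 2): 5 + 9 + 26 = 40
σ = (3, 2, 1): 5 + 21 + 29 = 55
Optimal value attained by: σ = (2, 1, 3).
Answer: det⊕(T) = 40; verdict: SINGULAR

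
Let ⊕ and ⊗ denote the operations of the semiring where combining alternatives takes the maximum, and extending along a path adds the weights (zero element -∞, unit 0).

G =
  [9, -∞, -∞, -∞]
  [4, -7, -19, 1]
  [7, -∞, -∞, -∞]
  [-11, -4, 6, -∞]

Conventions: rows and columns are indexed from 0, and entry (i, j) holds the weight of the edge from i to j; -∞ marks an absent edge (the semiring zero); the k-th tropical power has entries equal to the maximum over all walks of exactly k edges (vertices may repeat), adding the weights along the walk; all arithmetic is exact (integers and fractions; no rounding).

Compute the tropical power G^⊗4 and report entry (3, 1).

G^⊗2:
  [18, -∞, -∞, -∞]
  [13, -3, 7, -6]
  [16, -∞, -∞, -∞]
  [13, -11, -23, -3]
G^⊗3:
  [27, -∞, -∞, -∞]
  [22, -10, 0, -2]
  [25, -∞, -∞, -∞]
  [22, -7, 3, -10]
G^⊗4:
  [36, -∞, -∞, -∞]
  [31, -6, 4, -9]
  [34, -∞, -∞, -∞]
  [31, -14, -4, -6]
Key observation: the optimum is the walk 3->1->1->3->1, with weight (-4) + (-7) + 1 + (-4) = -14.
Optimal value attained by: walk 3->1->1->3->1.
Answer: (G^⊗4)[3][1] = -14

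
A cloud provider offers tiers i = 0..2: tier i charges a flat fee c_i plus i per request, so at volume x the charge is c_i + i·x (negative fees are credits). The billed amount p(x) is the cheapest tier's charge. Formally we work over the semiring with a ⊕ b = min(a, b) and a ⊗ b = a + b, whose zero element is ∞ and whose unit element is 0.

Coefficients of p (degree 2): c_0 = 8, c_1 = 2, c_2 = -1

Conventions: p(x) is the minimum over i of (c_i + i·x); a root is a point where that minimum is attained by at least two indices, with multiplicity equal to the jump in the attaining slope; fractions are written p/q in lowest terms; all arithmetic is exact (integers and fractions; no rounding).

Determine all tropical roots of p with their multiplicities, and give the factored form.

hull edge (i=0, c=8) to (i=1, c=2): slope -6, span 1
hull edge (i=1, c=2) to (i=2, c=-1): slope -3, span 1
Factored form: p(x) = -1 ⊗ (x ⊕ 3) ⊗ (x ⊕ 6)
Answer: roots = 3 (mult 1), 6 (mult 1)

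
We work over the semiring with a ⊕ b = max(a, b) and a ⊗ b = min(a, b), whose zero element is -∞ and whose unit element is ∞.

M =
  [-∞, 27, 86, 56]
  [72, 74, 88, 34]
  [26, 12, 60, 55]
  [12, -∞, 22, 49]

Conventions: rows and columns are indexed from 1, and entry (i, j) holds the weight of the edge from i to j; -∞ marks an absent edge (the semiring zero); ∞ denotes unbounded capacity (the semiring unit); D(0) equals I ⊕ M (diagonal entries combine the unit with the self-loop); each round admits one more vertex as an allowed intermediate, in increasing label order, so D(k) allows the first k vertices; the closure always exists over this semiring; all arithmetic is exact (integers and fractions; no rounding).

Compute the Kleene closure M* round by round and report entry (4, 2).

D(0):
  [∞, 27, 86, 56]
  [72, ∞, 88, 34]
  [26, 12, ∞, 55]
  [12, -∞, 22, ∞]
D(1):
  [∞, 27, 86, 56]
  [72, ∞, 88, 56]
  [26, 26, ∞, 55]
  [12, 12, 22, ∞]
D(2):
  [∞, 27, 86, 56]
  [72, ∞, 88, 56]
  [26, 26, ∞, 55]
  [12, 12, 22, ∞]
D(3):
  [∞, 27, 86, 56]
  [72, ∞, 88, 56]
  [26, 26, ∞, 55]
  [22, 22, 22, ∞]
D(4):
  [∞, 27, 86, 56]
  [72, ∞, 88, 56]
  [26, 26, ∞, 55]
  [22, 22, 22, ∞]
Answer: M*[4][2] = 22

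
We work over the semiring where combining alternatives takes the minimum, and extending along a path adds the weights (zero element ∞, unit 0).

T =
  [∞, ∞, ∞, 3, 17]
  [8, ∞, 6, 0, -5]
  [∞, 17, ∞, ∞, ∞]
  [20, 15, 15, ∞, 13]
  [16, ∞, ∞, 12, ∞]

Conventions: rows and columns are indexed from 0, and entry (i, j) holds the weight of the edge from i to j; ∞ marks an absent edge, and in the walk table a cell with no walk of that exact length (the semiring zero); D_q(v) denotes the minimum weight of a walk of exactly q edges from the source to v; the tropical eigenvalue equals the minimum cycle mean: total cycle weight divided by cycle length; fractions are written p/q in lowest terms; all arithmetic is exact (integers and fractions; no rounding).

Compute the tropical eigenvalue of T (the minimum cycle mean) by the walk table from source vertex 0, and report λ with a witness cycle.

q=0: [0, ∞, ∞, ∞, ∞]
q=1: [∞, ∞, ∞, 3, 17]
q=2: [23, 18, 18, 29, 16]
q=3: [26, 35, 24, 18, 13]
q=4: [29, 33, 33, 25, 30]
q=5: [41, 40, 39, 32, 28]
Optimal cycle mean attained by: cycle 0->3->1->4->0, total 3 + 15 + (-5) + 16, length 4.
Answer: λ = 29/4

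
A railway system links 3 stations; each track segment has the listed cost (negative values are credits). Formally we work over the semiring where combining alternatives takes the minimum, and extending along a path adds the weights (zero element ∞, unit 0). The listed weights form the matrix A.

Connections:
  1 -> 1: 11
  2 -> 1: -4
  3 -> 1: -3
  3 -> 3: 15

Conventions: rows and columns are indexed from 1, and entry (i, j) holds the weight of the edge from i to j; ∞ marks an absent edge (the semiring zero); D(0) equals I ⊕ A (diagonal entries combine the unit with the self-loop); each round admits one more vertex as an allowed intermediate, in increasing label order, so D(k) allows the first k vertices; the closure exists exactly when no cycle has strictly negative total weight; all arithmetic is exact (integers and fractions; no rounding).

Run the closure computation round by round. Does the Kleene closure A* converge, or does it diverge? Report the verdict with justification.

D(0):
  [0, ∞, ∞]
  [-4, 0, ∞]
  [-3, ∞, 0]
D(1):
  [0, ∞, ∞]
  [-4, 0, ∞]
  [-3, ∞, 0]
D(2):
  [0, ∞, ∞]
  [-4, 0, ∞]
  [-3, ∞, 0]
D(3):
  [0, ∞, ∞]
  [-4, 0, ∞]
  [-3, ∞, 0]
Key observation: every diagonal entry stays at the unit through all rounds, so no improving cycle exists.
Answer: CONVERGES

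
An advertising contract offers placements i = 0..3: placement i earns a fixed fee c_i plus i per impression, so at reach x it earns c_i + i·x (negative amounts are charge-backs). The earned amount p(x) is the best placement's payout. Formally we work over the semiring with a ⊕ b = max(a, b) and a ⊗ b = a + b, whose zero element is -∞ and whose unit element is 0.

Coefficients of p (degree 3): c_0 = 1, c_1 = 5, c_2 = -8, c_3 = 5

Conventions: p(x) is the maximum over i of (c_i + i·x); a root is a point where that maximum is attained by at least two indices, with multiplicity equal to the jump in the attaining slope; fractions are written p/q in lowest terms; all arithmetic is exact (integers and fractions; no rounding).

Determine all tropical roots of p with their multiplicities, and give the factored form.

hull edge (i=0, c=1) to (i=1, c=5): slope 4, span 1
hull edge (i=1, c=5) to (i=3, c=5): slope 0, span 2
Factored form: p(x) = 5 ⊗ (x ⊕ (-4)) ⊗ (x ⊕ 0) ⊗ (x ⊕ 0)
Answer: roots = -4 (mult 1), 0 (mult 2)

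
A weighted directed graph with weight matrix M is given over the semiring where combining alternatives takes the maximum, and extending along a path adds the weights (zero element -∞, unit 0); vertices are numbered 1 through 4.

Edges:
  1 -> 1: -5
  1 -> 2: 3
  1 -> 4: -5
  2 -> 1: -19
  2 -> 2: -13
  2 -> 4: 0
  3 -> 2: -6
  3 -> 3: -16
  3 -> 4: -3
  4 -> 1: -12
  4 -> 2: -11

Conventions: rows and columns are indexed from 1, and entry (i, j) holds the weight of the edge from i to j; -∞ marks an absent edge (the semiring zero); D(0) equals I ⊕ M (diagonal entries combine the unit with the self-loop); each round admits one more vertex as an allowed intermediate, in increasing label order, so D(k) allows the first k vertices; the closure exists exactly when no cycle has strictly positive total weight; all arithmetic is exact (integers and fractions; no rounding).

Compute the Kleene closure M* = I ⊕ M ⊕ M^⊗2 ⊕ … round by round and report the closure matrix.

D(0):
  [0, 3, -∞, -5]
  [-19, 0, -∞, 0]
  [-∞, -6, 0, -3]
  [-12, -11, -∞, 0]
D(1):
  [0, 3, -∞, -5]
  [-19, 0, -∞, 0]
  [-∞, -6, 0, -3]
  [-12, -9, -∞, 0]
D(2):
  [0, 3, -∞, 3]
  [-19, 0, -∞, 0]
  [-25, -6, 0, -3]
  [-12, -9, -∞, 0]
D(3):
  [0, 3, -∞, 3]
  [-19, 0, -∞, 0]
  [-25, -6, 0, -3]
  [-12, -9, -∞, 0]
D(4):
  [0, 3, -∞, 3]
  [-12, 0, -∞, 0]
  [-15, -6, 0, -3]
  [-12, -9, -∞, 0]
Answer: M* = [[0, 3, -∞, 3], [-12, 0, -∞, 0], [-15, -6, 0, -3], [-12, -9, -∞, 0]]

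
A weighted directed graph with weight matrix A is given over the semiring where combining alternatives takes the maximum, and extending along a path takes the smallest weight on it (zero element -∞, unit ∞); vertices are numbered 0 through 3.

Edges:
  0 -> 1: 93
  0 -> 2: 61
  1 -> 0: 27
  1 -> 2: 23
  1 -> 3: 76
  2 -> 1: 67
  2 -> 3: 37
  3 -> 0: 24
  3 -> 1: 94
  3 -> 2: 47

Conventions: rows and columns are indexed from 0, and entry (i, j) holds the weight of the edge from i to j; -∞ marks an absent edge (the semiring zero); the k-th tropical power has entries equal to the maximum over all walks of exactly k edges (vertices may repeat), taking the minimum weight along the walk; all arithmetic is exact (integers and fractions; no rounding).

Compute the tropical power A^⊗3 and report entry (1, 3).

A^⊗2:
  [27, 61, 23, 76]
  [24, 76, 47, 23]
  [27, 37, 37, 67]
  [27, 47, 24, 76]
A^⊗3:
  [27, 76, 47, 61]
  [27, 47, 24, 76]
  [27, 67, 47, 37]
  [27, 76, 47, 47]
Key observation: the optimum is the walk 1->3->1->3, with weight 76 min 94 min 76 = 76.
Optimal value attained by: walk 1->3->1->3.
Answer: (A^⊗3)[1][3] = 76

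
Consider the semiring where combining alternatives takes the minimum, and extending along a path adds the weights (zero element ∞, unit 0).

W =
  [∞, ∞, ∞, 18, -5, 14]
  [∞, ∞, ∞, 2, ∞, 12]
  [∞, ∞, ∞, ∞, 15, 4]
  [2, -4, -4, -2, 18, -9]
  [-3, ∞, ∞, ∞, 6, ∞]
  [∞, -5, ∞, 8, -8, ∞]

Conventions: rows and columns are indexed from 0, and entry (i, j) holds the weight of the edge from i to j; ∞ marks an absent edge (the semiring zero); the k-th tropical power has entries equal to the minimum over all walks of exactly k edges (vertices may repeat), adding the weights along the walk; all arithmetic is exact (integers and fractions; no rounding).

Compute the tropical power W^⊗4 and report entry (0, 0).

W^⊗2:
  [-8, 9, 14, 16, 1, 9]
  [4, -2, -2, 0, 4, -7]
  [12, -1, ∞, 12, -4, ∞]
  [0, -14, -6, -4, -17, -11]
  [3, ∞, ∞, 15, -8, 11]
  [-11, 4, 4, -3, -2, -1]
W^⊗3:
  [-2, 4, 12, 10, -13, 6]
  [1, -12, -4, -2, -15, -9]
  [-7, 8, 8, 1, 2, 3]
  [-20, -16, -8, -12, -19, -13]
  [-11, 6, 11, 13, -2, 6]
  [-5, -7, -7, -5, -16, -12]
W^⊗4:
  [-16, 1, 6, 6, -7, 1]
  [-18, -14, -6, -10, -17, -11]
  [-1, -3, -3, -1, -12, -8]
  [-22, -18, -16, -14, -25, -21]
  [-5, 1, 9, 7, -16, 3]
  [-19, -17, -9, -7, -20, -14]
Key observation: the optimum is the walk 0->4->0->4->0, with weight (-5) + (-3) + (-5) + (-3) = -16.
Optimal value attained by: walk 0->4->0->4->0.
Answer: (W^⊗4)[0][0] = -16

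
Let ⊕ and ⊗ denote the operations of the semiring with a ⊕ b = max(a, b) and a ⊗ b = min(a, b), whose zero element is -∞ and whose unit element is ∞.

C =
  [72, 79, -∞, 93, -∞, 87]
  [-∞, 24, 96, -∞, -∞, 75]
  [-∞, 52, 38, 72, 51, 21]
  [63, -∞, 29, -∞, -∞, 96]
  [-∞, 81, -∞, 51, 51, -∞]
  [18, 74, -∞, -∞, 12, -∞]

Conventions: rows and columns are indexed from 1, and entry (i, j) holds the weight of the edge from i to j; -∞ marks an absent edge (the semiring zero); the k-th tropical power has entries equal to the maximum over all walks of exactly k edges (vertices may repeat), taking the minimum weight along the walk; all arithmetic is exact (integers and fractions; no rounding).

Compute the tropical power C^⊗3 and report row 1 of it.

C^⊗2:
  [72, 74, 79, 72, 12, 93]
  [18, 74, 38, 72, 51, 24]
  [63, 51, 52, 51, 51, 72]
  [63, 74, 29, 63, 29, 63]
  [51, 51, 81, 51, 51, 75]
  [18, 24, 74, 18, 12, 74]
C^⊗3:
  [72, 74, 74, 72, 51, 74]
  [63, 51, 74, 51, 51, 74]
  [63, 72, 51, 63, 51, 63]
  [63, 63, 74, 63, 29, 74]
  [51, 74, 51, 72, 51, 51]
  [18, 74, 38, 72, 51, 24]
Answer: row 1 of C^⊗3 = [72, 74, 74, 72, 51, 74]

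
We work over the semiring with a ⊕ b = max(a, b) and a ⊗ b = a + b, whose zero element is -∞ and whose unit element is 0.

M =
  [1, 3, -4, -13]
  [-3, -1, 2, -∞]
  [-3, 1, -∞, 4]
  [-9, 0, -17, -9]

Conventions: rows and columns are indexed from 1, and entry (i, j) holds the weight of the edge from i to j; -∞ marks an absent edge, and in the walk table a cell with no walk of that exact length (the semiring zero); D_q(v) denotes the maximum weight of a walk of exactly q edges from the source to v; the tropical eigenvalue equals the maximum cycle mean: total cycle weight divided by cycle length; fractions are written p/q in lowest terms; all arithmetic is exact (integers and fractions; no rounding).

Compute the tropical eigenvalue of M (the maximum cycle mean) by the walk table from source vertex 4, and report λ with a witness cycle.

q=0: [-∞, -∞, -∞, 0]
q=1: [-9, 0, -17, -9]
q=2: [-3, -1, 2, -13]
q=3: [-1, 3, 1, 6]
q=4: [0, 6, 5, 5]
Optimal cycle mean attained by: cycle 2->3->4->2, total 2 + 4 + 0, length 3.
Answer: λ = 2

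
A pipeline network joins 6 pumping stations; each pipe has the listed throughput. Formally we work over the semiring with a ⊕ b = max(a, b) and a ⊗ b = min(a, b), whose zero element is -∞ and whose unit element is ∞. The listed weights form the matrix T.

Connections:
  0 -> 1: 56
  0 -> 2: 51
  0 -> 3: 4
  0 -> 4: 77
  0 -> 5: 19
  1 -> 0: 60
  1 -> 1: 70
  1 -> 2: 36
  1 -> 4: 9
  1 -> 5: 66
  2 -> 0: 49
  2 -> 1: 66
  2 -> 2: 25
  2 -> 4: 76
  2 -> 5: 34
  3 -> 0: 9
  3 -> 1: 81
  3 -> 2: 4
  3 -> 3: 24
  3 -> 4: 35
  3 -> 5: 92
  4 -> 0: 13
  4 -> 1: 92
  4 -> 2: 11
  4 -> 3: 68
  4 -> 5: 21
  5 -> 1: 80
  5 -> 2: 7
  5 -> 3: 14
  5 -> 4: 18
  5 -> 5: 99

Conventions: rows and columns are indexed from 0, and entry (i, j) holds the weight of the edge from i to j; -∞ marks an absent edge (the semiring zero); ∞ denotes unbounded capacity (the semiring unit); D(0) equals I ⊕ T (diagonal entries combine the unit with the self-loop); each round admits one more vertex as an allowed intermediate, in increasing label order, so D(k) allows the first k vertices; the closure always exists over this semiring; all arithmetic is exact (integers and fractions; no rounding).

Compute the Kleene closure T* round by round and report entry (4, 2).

D(0):
  [∞, 56, 51, 4, 77, 19]
  [60, ∞, 36, -∞, 9, 66]
  [49, 66, ∞, -∞, 76, 34]
  [9, 81, 4, ∞, 35, 92]
  [13, 92, 11, 68, ∞, 21]
  [-∞, 80, 7, 14, 18, ∞]
D(1):
  [∞, 56, 51, 4, 77, 19]
  [60, ∞, 51, 4, 60, 66]
  [49, 66, ∞, 4, 76, 34]
  [9, 81, 9, ∞, 35, 92]
  [13, 92, 13, 68, ∞, 21]
  [-∞, 80, 7, 14, 18, ∞]
D(2):
  [∞, 56, 51, 4, 77, 56]
  [60, ∞, 51, 4, 60, 66]
  [60, 66, ∞, 4, 76, 66]
  [60, 81, 51, ∞, 60, 92]
  [60, 92, 51, 68, ∞, 66]
  [60, 80, 51, 14, 60, ∞]
D(3):
  [∞, 56, 51, 4, 77, 56]
  [60, ∞, 51, 4, 60, 66]
  [60, 66, ∞, 4, 76, 66]
  [60, 81, 51, ∞, 60, 92]
  [60, 92, 51, 68, ∞, 66]
  [60, 80, 51, 14, 60, ∞]
D(4):
  [∞, 56, 51, 4, 77, 56]
  [60, ∞, 51, 4, 60, 66]
  [60, 66, ∞, 4, 76, 66]
  [60, 81, 51, ∞, 60, 92]
  [60, 92, 51, 68, ∞, 68]
  [60, 80, 51, 14, 60, ∞]
D(5):
  [∞, 77, 51, 68, 77, 68]
  [60, ∞, 51, 60, 60, 66]
  [60, 76, ∞, 68, 76, 68]
  [60, 81, 51, ∞, 60, 92]
  [60, 92, 51, 68, ∞, 68]
  [60, 80, 51, 60, 60, ∞]
D(6):
  [∞, 77, 51, 68, 77, 68]
  [60, ∞, 51, 60, 60, 66]
  [60, 76, ∞, 68, 76, 68]
  [60, 81, 51, ∞, 60, 92]
  [60, 92, 51, 68, ∞, 68]
  [60, 80, 51, 60, 60, ∞]
Answer: T*[4][2] = 51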